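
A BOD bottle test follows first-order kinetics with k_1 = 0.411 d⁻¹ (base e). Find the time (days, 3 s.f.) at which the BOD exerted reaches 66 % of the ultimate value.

t ≈ 2.62 d

y/L₀ = 1 − e^(−k_1 t) = 0.66 ⇒ e^(−k_1 t) = 0.340
t = −ln(0.340) / 0.411 = 1.079 / 0.411 = 2.625 d.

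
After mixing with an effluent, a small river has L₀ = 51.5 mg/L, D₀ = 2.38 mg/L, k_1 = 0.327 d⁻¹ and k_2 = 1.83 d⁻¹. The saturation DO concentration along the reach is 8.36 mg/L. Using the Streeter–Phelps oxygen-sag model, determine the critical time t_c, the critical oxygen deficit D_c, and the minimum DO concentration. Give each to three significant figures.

t_c ≈ 0.987 d; D_c ≈ 6.66 mg/L; min DO ≈ 1.70 mg/L

t_c = [1/(k_2−k_1)] ln[(k_2/k_1)(1 − D₀(k_2−k_1)/(k_1 L₀))]
= [1/(1.83−0.327)] ln[(1.83/0.327)(1 − 2.38×1.503/(0.327×51.5))]
= (1/1.503) ln[5.596 × 0.7876] = 0.6653 × ln(4.408) = 0.6653 × 1.483 = 0.9869 d.
D_c = (k_1/k_2) L₀ e^(−k_1 t_c) = (0.327/1.83) × 51.5 × e^(−0.327×0.9869) = 0.1787 × 51.5 × 0.7242 = 6.664 mg/L.
Minimum DO = C_s − D_c = 8.36 − 6.664 = 1.696 mg/L.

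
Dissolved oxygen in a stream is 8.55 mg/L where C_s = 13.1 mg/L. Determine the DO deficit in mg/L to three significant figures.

D = C_s − C = 13.1 − 8.55 = 4.55 mg/L.

D ≈ 4.55 mg/L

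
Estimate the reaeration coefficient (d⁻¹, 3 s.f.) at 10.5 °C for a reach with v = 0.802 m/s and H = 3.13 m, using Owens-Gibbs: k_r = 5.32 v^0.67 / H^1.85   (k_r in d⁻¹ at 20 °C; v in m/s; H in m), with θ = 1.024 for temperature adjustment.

k_r ≈ 0.444 d⁻¹

k_r(20) = 5.32 × 0.802^0.67 / 3.13^1.85 = 5.32 × 0.8626 / 8.256 = 0.5558 d⁻¹.
k_r(10.5) = 0.5558 × 1.024^(10.5−20) = 0.5558 × 0.7983 = 0.4437 d⁻¹.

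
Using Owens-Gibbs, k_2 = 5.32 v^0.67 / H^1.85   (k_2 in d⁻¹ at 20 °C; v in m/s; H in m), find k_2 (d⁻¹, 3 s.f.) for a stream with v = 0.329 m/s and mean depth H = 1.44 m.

k_2 ≈ 1.29 d⁻¹

k_2 = 5.32 × 0.329^0.67 / 1.44^1.85 = 5.32 × 0.4748 / 1.963 = 1.287 d⁻¹.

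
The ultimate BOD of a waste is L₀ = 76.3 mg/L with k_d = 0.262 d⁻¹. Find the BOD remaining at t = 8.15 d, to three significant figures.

L ≈ 9.02 mg/L

L_t = L₀ e^(−k_d t) = 76.3 × e^(−0.262×8.15) = 76.3 × 0.1182 = 9.019 mg/L.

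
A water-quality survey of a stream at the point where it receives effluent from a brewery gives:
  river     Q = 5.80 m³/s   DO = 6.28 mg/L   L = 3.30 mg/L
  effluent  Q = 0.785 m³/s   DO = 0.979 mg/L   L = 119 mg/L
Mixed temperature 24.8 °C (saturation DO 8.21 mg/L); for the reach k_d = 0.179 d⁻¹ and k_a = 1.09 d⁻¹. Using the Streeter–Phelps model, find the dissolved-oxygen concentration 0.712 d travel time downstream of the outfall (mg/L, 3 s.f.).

DO ≈ 5.62 mg/L

Mixed DO = (5.80×6.28 + 0.785×0.979)/(5.80+0.785) = 37.19/6.585 = 5.648 mg/L.
Mixed L₀ = (5.80×3.30 + 0.785×119)/(6.585) = 112.6/6.585 = 17.09 mg/L.
Initial deficit D₀ = C_s − DO₀ = 8.21 − 5.648 = 2.562 mg/L.
D(0.712) = [0.179×17.09/(1.09−0.179)](e^(−0.179×0.712) − e^(−1.09×0.712)) + 2.562 e^(−1.09×0.712)
= 3.358 × (0.8803 − 0.4602) + 2.562 × 0.4602 = 2.590 mg/L.
DO = 8.21 − 2.590 = 5.620 mg/L.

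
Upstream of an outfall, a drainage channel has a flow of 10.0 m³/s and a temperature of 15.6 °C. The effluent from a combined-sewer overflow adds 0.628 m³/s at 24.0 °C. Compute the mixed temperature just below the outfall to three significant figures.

16.1 °C

Flow-weighted mixing: C = (Q_r C_r + Q_w C_w)/(Q_r + Q_w)
= (10.0×15.6 + 0.628×24.0)/(10.0 + 0.628) = 171.1/10.63 = 16.10 °C.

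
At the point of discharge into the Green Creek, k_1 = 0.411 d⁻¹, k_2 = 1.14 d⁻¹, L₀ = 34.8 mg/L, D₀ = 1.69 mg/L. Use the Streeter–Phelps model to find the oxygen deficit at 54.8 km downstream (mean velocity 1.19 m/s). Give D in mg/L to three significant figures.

D ≈ 5.99 mg/L

Travel time t = x/v = 54.8 km / (1.19 m/s) = 54800 m / 1.19 m/s = 46050 s = 0.5330 d.
k_1 L₀/(k_2−k_1) = 0.411×34.8/(1.14−0.411) = 14.30/0.7290 = 19.62 mg/L.
e^(−k_1 t) = e^(−0.411×0.5330) = 0.8033; e^(−k_2 t) = e^(−1.14×0.5330) = 0.5447.
D = 19.62 × (0.8033 − 0.5447) + 1.69 × 0.5447 = 5.074 + 0.9205 = 5.995 mg/L.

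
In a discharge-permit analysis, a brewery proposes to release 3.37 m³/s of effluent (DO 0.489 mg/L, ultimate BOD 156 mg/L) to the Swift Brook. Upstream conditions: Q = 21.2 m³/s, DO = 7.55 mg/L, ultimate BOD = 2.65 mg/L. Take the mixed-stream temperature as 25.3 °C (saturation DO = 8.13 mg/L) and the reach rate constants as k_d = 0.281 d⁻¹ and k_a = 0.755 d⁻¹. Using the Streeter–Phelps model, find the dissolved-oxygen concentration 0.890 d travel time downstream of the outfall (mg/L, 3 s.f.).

DO ≈ 3.58 mg/L

Mixed DO = (21.2×7.55 + 3.37×0.489)/(21.2+3.37) = 161.7/24.57 = 6.582 mg/L.
Mixed L₀ = (21.2×2.65 + 3.37×156)/(24.57) = 581.9/24.57 = 23.68 mg/L.
Initial deficit D₀ = C_s − DO₀ = 8.13 − 6.582 = 1.548 mg/L.
D(0.890) = [0.281×23.68/(0.755−0.281)](e^(−0.281×0.890) − e^(−0.755×0.890)) + 1.548 e^(−0.755×0.890)
= 14.04 × (0.7787 − 0.5107) + 1.548 × 0.5107 = 4.554 mg/L.
DO = 8.13 − 4.554 = 3.576 mg/L.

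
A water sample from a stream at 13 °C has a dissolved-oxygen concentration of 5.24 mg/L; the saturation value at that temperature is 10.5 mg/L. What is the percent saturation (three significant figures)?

% saturation = C/C_s × 100 = 5.24/10.5 × 100 = 49.9 %.

49.9 % saturation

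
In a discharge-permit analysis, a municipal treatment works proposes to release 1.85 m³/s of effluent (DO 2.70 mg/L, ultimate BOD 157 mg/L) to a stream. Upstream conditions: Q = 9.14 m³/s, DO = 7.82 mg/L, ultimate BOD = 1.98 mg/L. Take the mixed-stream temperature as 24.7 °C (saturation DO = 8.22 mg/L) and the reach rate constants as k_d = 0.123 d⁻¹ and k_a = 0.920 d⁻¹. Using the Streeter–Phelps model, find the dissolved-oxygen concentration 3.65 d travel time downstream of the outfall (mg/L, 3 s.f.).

DO ≈ 5.56 mg/L

Mixed DO = (9.14×7.82 + 1.85×2.70)/(9.14+1.85) = 76.47/10.99 = 6.958 mg/L.
Mixed L₀ = (9.14×1.98 + 1.85×157)/(10.99) = 308.5/10.99 = 28.08 mg/L.
Initial deficit D₀ = C_s − DO₀ = 8.22 − 6.958 = 1.262 mg/L.
D(3.65) = [0.123×28.08/(0.920−0.123)](e^(−0.123×3.65) − e^(−0.920×3.65)) + 1.262 e^(−0.920×3.65)
= 4.333 × (0.6383 − 0.03480) + 1.262 × 0.03480 = 2.659 mg/L.
DO = 8.22 − 2.659 = 5.561 mg/L.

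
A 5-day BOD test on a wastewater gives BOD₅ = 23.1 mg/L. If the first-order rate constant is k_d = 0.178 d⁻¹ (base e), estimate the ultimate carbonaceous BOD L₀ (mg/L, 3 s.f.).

L₀ ≈ 39.2 mg/L

BOD₅ = L₀(1 − e^(−5k_d)) ⇒ L₀ = BOD₅ / (1 − e^(−5×0.178))
= 23.1 / (1 − 0.4107) = 23.1 / 0.5893 = 39.20 mg/L.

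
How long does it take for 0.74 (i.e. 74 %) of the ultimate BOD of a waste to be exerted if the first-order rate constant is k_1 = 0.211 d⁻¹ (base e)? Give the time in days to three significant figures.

y/L₀ = 1 − e^(−k_1 t) = 0.74 ⇒ e^(−k_1 t) = 0.260
t = −ln(0.260) / 0.211 = 1.347 / 0.211 = 6.384 d.

t ≈ 6.38 d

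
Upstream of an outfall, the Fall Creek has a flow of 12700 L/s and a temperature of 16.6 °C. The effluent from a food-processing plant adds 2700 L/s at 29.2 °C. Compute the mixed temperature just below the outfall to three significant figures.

Flow-weighted mixing: C = (Q_r C_r + Q_w C_w)/(Q_r + Q_w)
= (12700×16.6 + 2700×29.2)/(12700 + 2700) = 289700/15400 = 18.81 °C.

18.8 °C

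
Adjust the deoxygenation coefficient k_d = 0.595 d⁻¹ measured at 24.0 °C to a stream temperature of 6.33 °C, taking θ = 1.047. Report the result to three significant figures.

k_d(T₂) = k_d(T₁) · θ^(T₂−T₁) = 0.595 × 1.047^(6.33−24.0)
= 0.595 × 1.047^-17.7 = 0.595 × 0.4442 = 0.2643 d⁻¹.

k_d ≈ 0.264 d⁻¹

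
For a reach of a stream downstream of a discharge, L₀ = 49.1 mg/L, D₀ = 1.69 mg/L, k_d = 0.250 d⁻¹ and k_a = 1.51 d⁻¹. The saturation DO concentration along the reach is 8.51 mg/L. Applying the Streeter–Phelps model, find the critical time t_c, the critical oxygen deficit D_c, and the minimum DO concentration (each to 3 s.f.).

t_c = [1/(k_a−k_d)] ln[(k_a/k_d)(1 − D₀(k_a−k_d)/(k_d L₀))]
= [1/(1.51−0.250)] ln[(1.51/0.250)(1 − 1.69×1.260/(0.250×49.1))]
= (1/1.260) ln[6.040 × 0.8265] = 0.7937 × ln(4.992) = 0.7937 × 1.608 = 1.276 d.
L(t_c) = L₀ e^(−k_d t_c) = 49.1 × 0.7269 = 35.69 mg/L, and at the critical point k_a D_c = k_d L, so D_c = (0.250/1.51) × 35.69 = 5.909 mg/L.
Minimum DO = C_s − D_c = 8.51 − 5.909 = 2.601 mg/L.

t_c ≈ 1.28 d; D_c ≈ 5.91 mg/L; min DO ≈ 2.60 mg/L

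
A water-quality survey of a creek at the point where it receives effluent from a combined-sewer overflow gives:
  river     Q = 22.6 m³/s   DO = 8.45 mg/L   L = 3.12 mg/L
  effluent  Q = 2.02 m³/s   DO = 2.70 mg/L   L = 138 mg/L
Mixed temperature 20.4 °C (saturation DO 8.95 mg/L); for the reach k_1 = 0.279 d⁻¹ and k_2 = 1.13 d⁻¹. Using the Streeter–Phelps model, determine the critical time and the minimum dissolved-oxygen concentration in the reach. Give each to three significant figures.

t_c ≈ 1.37 d; minimum DO ≈ 6.56 mg/L

Mixed DO = (22.6×8.45 + 2.02×2.70)/(22.6+2.02) = 196.4/24.62 = 7.978 mg/L.
Mixed L₀ = (22.6×3.12 + 2.02×138)/(24.62) = 349.3/24.62 = 14.19 mg/L.
Initial deficit D₀ = C_s − DO₀ = 8.95 − 7.978 = 0.9718 mg/L.
t_c = (1/0.8510) ln[(1.13/0.279)(1 − 0.9718×0.8510/(0.279×14.19))] = 1.175 × ln(3.204) = 1.368 d.
D_c = (0.279/1.13) × 14.19 × e^(−0.279×1.368) = 0.2469 × 14.19 × 0.6827 = 2.391 mg/L.
Minimum DO = 8.95 − 2.391 = 6.559 mg/L.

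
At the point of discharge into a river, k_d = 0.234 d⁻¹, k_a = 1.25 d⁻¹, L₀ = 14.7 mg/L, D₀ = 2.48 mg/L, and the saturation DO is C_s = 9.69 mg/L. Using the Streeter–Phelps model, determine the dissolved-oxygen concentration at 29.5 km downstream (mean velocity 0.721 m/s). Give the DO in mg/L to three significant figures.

Travel time t = x/v = 29.5 km / (0.721 m/s) = 29500 m / 0.721 m/s = 40920 s = 0.4736 d.
k_d L₀/(k_a−k_d) = 0.234×14.7/(1.25−0.234) = 3.440/1.016 = 3.386 mg/L.
e^(−k_d t) = e^(−0.234×0.4736) = 0.8951; e^(−k_a t) = e^(−1.25×0.4736) = 0.5532.
D = 3.386 × (0.8951 − 0.5532) + 2.48 × 0.5532 = 1.157 + 1.372 = 2.529 mg/L.
DO = C_s − D = 9.69 − 2.529 = 7.161 mg/L.

DO ≈ 7.16 mg/L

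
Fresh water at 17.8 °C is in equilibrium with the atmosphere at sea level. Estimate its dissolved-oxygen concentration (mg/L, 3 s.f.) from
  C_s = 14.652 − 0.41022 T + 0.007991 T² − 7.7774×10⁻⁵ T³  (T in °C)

C_s = 14.652 − 0.41022×17.8 + 0.007991×17.8² − 7.7774×10⁻⁵×17.8³ = 9.443 mg/L.

C_s ≈ 9.44 mg/L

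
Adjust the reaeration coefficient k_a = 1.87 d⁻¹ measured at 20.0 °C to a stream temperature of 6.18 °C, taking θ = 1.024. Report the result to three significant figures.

k_a ≈ 1.35 d⁻¹

k_a(T₂) = k_a(T₁) · θ^(T₂−T₁) = 1.87 × 1.024^(6.18−20.0)
= 1.87 × 1.024^-13.8 = 1.87 × 0.7205 = 1.347 d⁻¹.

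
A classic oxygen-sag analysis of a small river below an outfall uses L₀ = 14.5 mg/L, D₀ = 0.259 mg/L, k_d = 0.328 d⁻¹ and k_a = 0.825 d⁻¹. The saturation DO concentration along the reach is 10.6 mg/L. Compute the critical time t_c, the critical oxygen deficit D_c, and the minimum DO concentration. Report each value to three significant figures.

t_c ≈ 1.80 d; D_c ≈ 3.19 mg/L; min DO ≈ 7.41 mg/L

t_c = [1/(k_a−k_d)] ln[(k_a/k_d)(1 − D₀(k_a−k_d)/(k_d L₀))]
= [1/(0.825−0.328)] ln[(0.825/0.328)(1 − 0.259×0.4970/(0.328×14.5))]
= (1/0.4970) ln[2.515 × 0.9729] = 2.012 × ln(2.447) = 2.012 × 0.8949 = 1.801 d.
D_c = (k_d/k_a) L₀ e^(−k_d t_c) = (0.328/0.825) × 14.5 × e^(−0.328×1.801) = 0.3976 × 14.5 × 0.5540 = 3.194 mg/L.
Minimum DO = C_s − D_c = 10.6 − 3.194 = 7.406 mg/L.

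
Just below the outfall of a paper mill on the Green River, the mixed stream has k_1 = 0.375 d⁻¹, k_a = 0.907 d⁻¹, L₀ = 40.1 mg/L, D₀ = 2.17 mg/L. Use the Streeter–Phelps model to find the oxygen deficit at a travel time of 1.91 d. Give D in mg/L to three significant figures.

k_1 L₀/(k_a−k_1) = 0.375×40.1/(0.907−0.375) = 15.04/0.5320 = 28.27 mg/L.
e^(−k_1 t) = e^(−0.375×1.910) = 0.4886; e^(−k_a t) = e^(−0.907×1.910) = 0.1769.
D = 28.27 × (0.4886 − 0.1769) + 2.17 × 0.1769 = 8.811 + 0.3838 = 9.195 mg/L.

D ≈ 9.19 mg/L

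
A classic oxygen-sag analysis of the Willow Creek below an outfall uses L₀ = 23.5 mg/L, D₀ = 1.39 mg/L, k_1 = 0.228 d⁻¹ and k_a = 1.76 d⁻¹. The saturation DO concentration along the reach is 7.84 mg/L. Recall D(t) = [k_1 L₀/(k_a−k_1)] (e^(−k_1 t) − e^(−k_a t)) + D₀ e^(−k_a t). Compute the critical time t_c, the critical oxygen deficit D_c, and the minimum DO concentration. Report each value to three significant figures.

t_c ≈ 1.00 d; D_c ≈ 2.42 mg/L; min DO ≈ 5.42 mg/L

At the critical point dD/dt = 0, so k_1 L₀ e^(−k_1 t) = k_a D. Substituting D(t) from the Streeter–Phelps equation and solving for t gives
t_c = ln[(k_a/k_1)(1 − D₀(k_a−k_1)/(k_1 L₀))] / (k_a−k_1).
Here k_a−k_1 = 1.532 d⁻¹ and 1 − D₀(k_a−k_1)/(k_1 L₀) = 1 − 1.39×1.532/(0.228×23.5) = 0.6026, so
t_c = ln(7.719 × 0.6026) / 1.532 = 1.537 / 1.532 = 1.003 d.
D_c = (k_1/k_a) L₀ e^(−k_1 t_c) = (0.228/1.76) × 23.5 × e^(−0.228×1.003) = 0.1295 × 23.5 × 0.7955 = 2.422 mg/L.
Minimum DO = C_s − D_c = 7.84 − 2.422 = 5.418 mg/L.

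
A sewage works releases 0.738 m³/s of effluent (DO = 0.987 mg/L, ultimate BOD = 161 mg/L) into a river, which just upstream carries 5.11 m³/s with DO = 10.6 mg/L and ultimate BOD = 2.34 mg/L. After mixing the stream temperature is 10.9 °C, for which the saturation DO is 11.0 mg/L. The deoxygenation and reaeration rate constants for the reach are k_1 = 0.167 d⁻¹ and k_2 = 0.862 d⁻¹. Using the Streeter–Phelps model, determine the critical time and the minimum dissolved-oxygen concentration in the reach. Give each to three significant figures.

Mixed DO = (5.11×10.6 + 0.738×0.987)/(5.11+0.738) = 54.89/5.848 = 9.387 mg/L.
Mixed L₀ = (5.11×2.34 + 0.738×161)/(5.848) = 130.8/5.848 = 22.36 mg/L.
Initial deficit D₀ = C_s − DO₀ = 11.0 − 9.387 = 1.613 mg/L.
t_c = (1/0.6950) ln[(0.862/0.167)(1 − 1.613×0.6950/(0.167×22.36))] = 1.439 × ln(3.612) = 1.848 d.
D_c = (0.167/0.862) × 22.36 × e^(−0.167×1.848) = 0.1937 × 22.36 × 0.7345 = 3.182 mg/L.
Minimum DO = 11.0 − 3.182 = 7.818 mg/L.

t_c ≈ 1.85 d; minimum DO ≈ 7.82 mg/L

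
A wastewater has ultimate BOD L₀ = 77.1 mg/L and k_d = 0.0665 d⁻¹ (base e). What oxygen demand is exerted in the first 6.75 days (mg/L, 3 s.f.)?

y ≈ 27.9 mg/L

y_t = L₀(1 − e^(−k_d t)) = 77.1 × (1 − e^(−0.0665×6.75))
= 77.1 × (1 − 0.6383) = 77.1 × 0.3617 = 27.88 mg/L.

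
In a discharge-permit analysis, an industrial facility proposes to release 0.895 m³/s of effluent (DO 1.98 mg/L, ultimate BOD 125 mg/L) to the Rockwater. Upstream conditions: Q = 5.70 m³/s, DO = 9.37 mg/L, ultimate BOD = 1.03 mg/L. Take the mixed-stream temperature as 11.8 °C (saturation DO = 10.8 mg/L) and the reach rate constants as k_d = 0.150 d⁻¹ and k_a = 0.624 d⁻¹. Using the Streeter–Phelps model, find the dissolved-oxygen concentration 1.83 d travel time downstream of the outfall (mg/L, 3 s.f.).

DO ≈ 7.53 mg/L

Mixed DO = (5.70×9.37 + 0.895×1.98)/(5.70+0.895) = 55.18/6.595 = 8.367 mg/L.
Mixed L₀ = (5.70×1.03 + 0.895×125)/(6.595) = 117.7/6.595 = 17.85 mg/L.
Initial deficit D₀ = C_s − DO₀ = 10.8 − 8.367 = 2.433 mg/L.
D(1.83) = [0.150×17.85/(0.624−0.150)](e^(−0.150×1.83) − e^(−0.624×1.83)) + 2.433 e^(−0.624×1.83)
= 5.650 × (0.7600 − 0.3192) + 2.433 × 0.3192 = 3.267 mg/L.
DO = 10.8 − 3.267 = 7.533 mg/L.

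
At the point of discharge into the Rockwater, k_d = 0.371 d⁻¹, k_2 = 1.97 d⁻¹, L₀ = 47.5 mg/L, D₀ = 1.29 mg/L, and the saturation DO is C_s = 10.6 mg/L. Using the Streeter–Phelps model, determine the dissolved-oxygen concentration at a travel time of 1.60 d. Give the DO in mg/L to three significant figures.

k_d L₀/(k_2−k_d) = 0.371×47.5/(1.97−0.371) = 17.62/1.599 = 11.02 mg/L.
e^(−k_d t) = e^(−0.371×1.600) = 0.5523; e^(−k_2 t) = e^(−1.97×1.600) = 0.04277.
D = 11.02 × (0.5523 − 0.04277) + 1.29 × 0.04277 = 5.616 + 0.05517 = 5.671 mg/L.
DO = C_s − D = 10.6 − 5.671 = 4.929 mg/L.

DO ≈ 4.93 mg/L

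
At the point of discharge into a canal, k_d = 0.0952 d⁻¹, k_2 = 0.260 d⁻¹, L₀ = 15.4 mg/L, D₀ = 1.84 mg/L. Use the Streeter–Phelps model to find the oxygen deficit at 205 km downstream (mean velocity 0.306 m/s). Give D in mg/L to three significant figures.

Travel time t = x/v = 205 km / (0.306 m/s) = 205000 m / 0.306 m/s = 669900 s = 7.754 d.
k_d L₀/(k_2−k_d) = 0.0952×15.4/(0.260−0.0952) = 1.466/0.1648 = 8.896 mg/L.
e^(−k_d t) = e^(−0.0952×7.754) = 0.4780; e^(−k_2 t) = e^(−0.260×7.754) = 0.1332.
D = 8.896 × (0.4780 − 0.1332) + 1.84 × 0.1332 = 3.067 + 0.2451 = 3.312 mg/L.

D ≈ 3.31 mg/L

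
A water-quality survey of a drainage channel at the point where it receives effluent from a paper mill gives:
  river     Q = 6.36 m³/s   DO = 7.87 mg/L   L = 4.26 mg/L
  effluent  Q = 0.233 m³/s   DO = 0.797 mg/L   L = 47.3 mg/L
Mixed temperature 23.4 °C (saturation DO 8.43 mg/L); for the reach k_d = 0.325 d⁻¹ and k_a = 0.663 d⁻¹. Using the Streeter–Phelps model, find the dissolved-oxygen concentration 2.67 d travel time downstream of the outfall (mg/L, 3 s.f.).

Mixed DO = (6.36×7.87 + 0.233×0.797)/(6.36+0.233) = 50.24/6.593 = 7.620 mg/L.
Mixed L₀ = (6.36×4.26 + 0.233×47.3)/(6.593) = 38.11/6.593 = 5.781 mg/L.
Initial deficit D₀ = C_s − DO₀ = 8.43 − 7.620 = 0.8100 mg/L.
D(2.67) = [0.325×5.781/(0.663−0.325)](e^(−0.325×2.67) − e^(−0.663×2.67)) + 0.8100 e^(−0.663×2.67)
= 5.559 × (0.4199 − 0.1703) + 0.8100 × 0.1703 = 1.525 mg/L.
DO = 8.43 − 1.525 = 6.905 mg/L.

DO ≈ 6.90 mg/L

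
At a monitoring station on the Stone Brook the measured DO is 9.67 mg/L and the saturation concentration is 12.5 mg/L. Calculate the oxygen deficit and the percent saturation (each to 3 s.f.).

D = C_s − C = 12.5 − 9.67 = 2.83 mg/L.
% saturation = 9.67/12.5 × 100 = 77.4 %.

D ≈ 2.83 mg/L; 77.4 % saturation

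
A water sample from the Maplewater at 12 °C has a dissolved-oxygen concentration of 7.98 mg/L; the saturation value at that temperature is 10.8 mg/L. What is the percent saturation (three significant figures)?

73.9 % saturation

% saturation = C/C_s × 100 = 7.98/10.8 × 100 = 73.9 %.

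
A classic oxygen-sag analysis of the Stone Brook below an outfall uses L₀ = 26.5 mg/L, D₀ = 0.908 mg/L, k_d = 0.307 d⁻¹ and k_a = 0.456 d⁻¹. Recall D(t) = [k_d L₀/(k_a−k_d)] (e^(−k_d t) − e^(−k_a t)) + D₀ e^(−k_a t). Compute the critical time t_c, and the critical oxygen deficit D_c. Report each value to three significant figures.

With k_a/k_d = 1.485 and 1 − D₀(k_a−k_d)/(k_d L₀) = 0.9834,
t_c = ln(1.485 × 0.9834) / (0.456 − 0.307) = ln(1.461) / 0.1490 = 0.3789/0.1490 = 2.543 d.
L(t_c) = L₀ e^(−k_d t_c) = 26.5 × 0.4581 = 12.14 mg/L, and at the critical point k_a D_c = k_d L, so D_c = (0.307/0.456) × 12.14 = 8.173 mg/L.

t_c ≈ 2.54 d; D_c ≈ 8.17 mg/L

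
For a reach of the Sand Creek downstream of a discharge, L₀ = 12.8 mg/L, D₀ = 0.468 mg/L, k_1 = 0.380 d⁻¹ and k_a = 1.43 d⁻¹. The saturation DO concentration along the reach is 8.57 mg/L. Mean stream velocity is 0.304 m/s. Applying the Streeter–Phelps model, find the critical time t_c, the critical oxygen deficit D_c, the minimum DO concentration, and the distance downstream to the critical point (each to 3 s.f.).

At the critical point dD/dt = 0, so k_1 L₀ e^(−k_1 t) = k_a D. Substituting D(t) from the Streeter–Phelps equation and solving for t gives
t_c = ln[(k_a/k_1)(1 − D₀(k_a−k_1)/(k_1 L₀))] / (k_a−k_1).
Here k_a−k_1 = 1.050 d⁻¹ and 1 − D₀(k_a−k_1)/(k_1 L₀) = 1 − 0.468×1.050/(0.380×12.8) = 0.8990, so
t_c = ln(3.763 × 0.8990) / 1.050 = 1.219 / 1.050 = 1.161 d.
L(t_c) = L₀ e^(−k_1 t_c) = 12.8 × 0.6433 = 8.235 mg/L, and at the critical point k_a D_c = k_1 L, so D_c = (0.380/1.43) × 8.235 = 2.188 mg/L.
Minimum DO = C_s − D_c = 8.57 − 2.188 = 6.382 mg/L.
x_c = v t_c = 0.304 m/s × 1.161 d × 86400 s/d = 30490 m ≈ 30.5 km.

t_c ≈ 1.16 d; D_c ≈ 2.19 mg/L; min DO ≈ 6.38 mg/L; x_c ≈ 30.5 km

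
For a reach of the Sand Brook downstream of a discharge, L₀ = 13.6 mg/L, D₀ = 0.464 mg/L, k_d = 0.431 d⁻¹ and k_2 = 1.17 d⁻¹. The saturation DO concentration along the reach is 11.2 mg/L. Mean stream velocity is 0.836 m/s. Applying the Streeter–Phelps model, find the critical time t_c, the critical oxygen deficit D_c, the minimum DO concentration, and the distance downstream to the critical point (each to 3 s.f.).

At the critical point dD/dt = 0, so k_d L₀ e^(−k_d t) = k_2 D. Substituting D(t) from the Streeter–Phelps equation and solving for t gives
t_c = ln[(k_2/k_d)(1 − D₀(k_2−k_d)/(k_d L₀))] / (k_2−k_d).
Here k_2−k_d = 0.7390 d⁻¹ and 1 − D₀(k_2−k_d)/(k_d L₀) = 1 − 0.464×0.7390/(0.431×13.6) = 0.9415, so
t_c = ln(2.715 × 0.9415) / 0.7390 = 0.9384 / 0.7390 = 1.270 d.
L(t_c) = L₀ e^(−k_d t_c) = 13.6 × 0.5785 = 7.868 mg/L, and at the critical point k_2 D_c = k_d L, so D_c = (0.431/1.17) × 7.868 = 2.898 mg/L.
Minimum DO = C_s − D_c = 11.2 − 2.898 = 8.302 mg/L.
x_c = v t_c = 0.836 m/s × 1.270 d × 86400 s/d = 91720 m ≈ 91.7 km.

t_c ≈ 1.27 d; D_c ≈ 2.90 mg/L; min DO ≈ 8.30 mg/L; x_c ≈ 91.7 km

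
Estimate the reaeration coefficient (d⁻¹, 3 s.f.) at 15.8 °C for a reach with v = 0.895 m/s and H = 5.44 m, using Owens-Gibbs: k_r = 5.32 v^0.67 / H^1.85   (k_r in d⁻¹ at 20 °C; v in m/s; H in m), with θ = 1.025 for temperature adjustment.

k_r ≈ 0.194 d⁻¹

k_r(20) = 5.32 × 0.895^0.67 / 5.44^1.85 = 5.32 × 0.9284 / 22.95 = 0.2152 d⁻¹.
k_r(15.8) = 0.2152 × 1.025^(15.8−20) = 0.2152 × 0.9015 = 0.1940 d⁻¹.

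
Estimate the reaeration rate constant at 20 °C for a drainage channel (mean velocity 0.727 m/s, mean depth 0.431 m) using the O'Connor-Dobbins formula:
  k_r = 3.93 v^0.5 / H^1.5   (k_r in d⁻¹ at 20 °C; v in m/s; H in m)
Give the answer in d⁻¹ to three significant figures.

k_r ≈ 11.8 d⁻¹

k_r = 3.93 × 0.727^0.5 / 0.431^1.5 = 3.93 × 0.8526 / 0.2830 = 11.84 d⁻¹.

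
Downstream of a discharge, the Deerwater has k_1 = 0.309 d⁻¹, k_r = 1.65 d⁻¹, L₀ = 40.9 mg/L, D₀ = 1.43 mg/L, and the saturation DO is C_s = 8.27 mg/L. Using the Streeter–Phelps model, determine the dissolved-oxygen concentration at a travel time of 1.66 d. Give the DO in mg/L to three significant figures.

DO ≈ 3.14 mg/L

k_1 L₀/(k_r−k_1) = 0.309×40.9/(1.65−0.309) = 12.64/1.341 = 9.424 mg/L.
e^(−k_1 t) = e^(−0.309×1.660) = 0.5987; e^(−k_r t) = e^(−1.65×1.660) = 0.06463.
D = 9.424 × (0.5987 − 0.06463) + 1.43 × 0.06463 = 5.034 + 0.09243 = 5.126 mg/L.
DO = C_s − D = 8.27 − 5.126 = 3.144 mg/L.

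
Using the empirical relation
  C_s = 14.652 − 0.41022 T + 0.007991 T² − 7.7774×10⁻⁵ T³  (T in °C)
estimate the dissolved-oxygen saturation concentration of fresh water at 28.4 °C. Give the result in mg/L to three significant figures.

C_s ≈ 7.67 mg/L

C_s = 14.652 − 0.41022×28.4 + 0.007991×28.4² − 7.7774×10⁻⁵×28.4³ = 7.665 mg/L.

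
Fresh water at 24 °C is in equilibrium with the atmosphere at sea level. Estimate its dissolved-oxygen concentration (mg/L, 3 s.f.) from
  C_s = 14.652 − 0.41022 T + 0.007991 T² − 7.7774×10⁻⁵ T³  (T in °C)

C_s = 14.652 − 0.41022×24 + 0.007991×24² − 7.7774×10⁻⁵×24³ = 8.334 mg/L.

C_s ≈ 8.33 mg/L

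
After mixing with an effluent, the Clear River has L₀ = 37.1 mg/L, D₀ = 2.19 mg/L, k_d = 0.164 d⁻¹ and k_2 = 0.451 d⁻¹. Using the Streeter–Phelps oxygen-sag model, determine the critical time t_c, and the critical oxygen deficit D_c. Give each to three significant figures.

At the critical point dD/dt = 0, so k_d L₀ e^(−k_d t) = k_2 D. Substituting D(t) from the Streeter–Phelps equation and solving for t gives
t_c = ln[(k_2/k_d)(1 − D₀(k_2−k_d)/(k_d L₀))] / (k_2−k_d).
Here k_2−k_d = 0.2870 d⁻¹ and 1 − D₀(k_2−k_d)/(k_d L₀) = 1 − 2.19×0.2870/(0.164×37.1) = 0.8967, so
t_c = ln(2.750 × 0.8967) / 0.2870 = 0.9026 / 0.2870 = 3.145 d.
D_c = (k_d/k_2) L₀ e^(−k_d t_c) = (0.164/0.451) × 37.1 × e^(−0.164×3.145) = 0.3636 × 37.1 × 0.5971 = 8.055 mg/L.

t_c ≈ 3.14 d; D_c ≈ 8.05 mg/L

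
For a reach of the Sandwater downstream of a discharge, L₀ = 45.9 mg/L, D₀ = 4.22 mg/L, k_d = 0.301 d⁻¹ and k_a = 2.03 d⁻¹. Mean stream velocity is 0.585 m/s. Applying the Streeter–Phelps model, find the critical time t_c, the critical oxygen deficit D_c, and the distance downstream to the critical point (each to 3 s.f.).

t_c ≈ 0.670 d; D_c ≈ 5.56 mg/L; x_c ≈ 33.8 km

t_c = [1/(k_a−k_d)] ln[(k_a/k_d)(1 − D₀(k_a−k_d)/(k_d L₀))]
= [1/(2.03−0.301)] ln[(2.03/0.301)(1 − 4.22×1.729/(0.301×45.9))]
= (1/1.729) ln[6.744 × 0.4719] = 0.5784 × ln(3.182) = 0.5784 × 1.158 = 0.6696 d.
L(t_c) = L₀ e^(−k_d t_c) = 45.9 × 0.8175 = 37.52 mg/L, and at the critical point k_a D_c = k_d L, so D_c = (0.301/2.03) × 37.52 = 5.564 mg/L.
x_c = v t_c = 0.585 m/s × 0.6696 d × 86400 s/d = 33840 m ≈ 33.8 km.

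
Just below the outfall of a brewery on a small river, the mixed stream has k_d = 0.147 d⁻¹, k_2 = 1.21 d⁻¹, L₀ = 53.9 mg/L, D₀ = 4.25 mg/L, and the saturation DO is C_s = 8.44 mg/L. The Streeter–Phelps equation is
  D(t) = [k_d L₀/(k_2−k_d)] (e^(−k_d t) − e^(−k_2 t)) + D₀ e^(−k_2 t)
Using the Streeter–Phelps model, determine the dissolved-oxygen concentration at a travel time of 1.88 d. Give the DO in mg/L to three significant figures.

DO ≈ 3.12 mg/L

k_d L₀/(k_2−k_d) = 0.147×53.9/(1.21−0.147) = 7.923/1.063 = 7.454 mg/L.
e^(−k_d t) = e^(−0.147×1.880) = 0.7585; e^(−k_2 t) = e^(−1.21×1.880) = 0.1028.
D = 7.454 × (0.7585 − 0.1028) + 4.25 × 0.1028 = 4.888 + 0.4370 = 5.325 mg/L.
DO = C_s − D = 8.44 − 5.325 = 3.115 mg/L.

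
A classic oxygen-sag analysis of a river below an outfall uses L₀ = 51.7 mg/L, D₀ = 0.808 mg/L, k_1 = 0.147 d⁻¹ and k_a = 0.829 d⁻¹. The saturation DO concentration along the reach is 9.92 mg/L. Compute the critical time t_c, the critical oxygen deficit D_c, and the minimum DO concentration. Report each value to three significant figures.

At the critical point dD/dt = 0, so k_1 L₀ e^(−k_1 t) = k_a D. Substituting D(t) from the Streeter–Phelps equation and solving for t gives
t_c = ln[(k_a/k_1)(1 − D₀(k_a−k_1)/(k_1 L₀))] / (k_a−k_1).
Here k_a−k_1 = 0.6820 d⁻¹ and 1 − D₀(k_a−k_1)/(k_1 L₀) = 1 − 0.808×0.6820/(0.147×51.7) = 0.9275, so
t_c = ln(5.639 × 0.9275) / 0.6820 = 1.655 / 0.6820 = 2.426 d.
D_c = (k_1/k_a) L₀ e^(−k_1 t_c) = (0.147/0.829) × 51.7 × e^(−0.147×2.426) = 0.1773 × 51.7 × 0.7000 = 6.418 mg/L.
Minimum DO = C_s − D_c = 9.92 − 6.418 = 3.502 mg/L.

t_c ≈ 2.43 d; D_c ≈ 6.42 mg/L; min DO ≈ 3.50 mg/L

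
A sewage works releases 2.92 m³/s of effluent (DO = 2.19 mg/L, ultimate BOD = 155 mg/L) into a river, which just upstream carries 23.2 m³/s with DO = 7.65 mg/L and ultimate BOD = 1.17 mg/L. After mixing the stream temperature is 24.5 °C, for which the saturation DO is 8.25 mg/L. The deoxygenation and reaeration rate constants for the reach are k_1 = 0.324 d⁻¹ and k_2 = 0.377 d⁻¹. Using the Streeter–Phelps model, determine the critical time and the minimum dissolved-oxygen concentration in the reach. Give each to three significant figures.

t_c ≈ 2.65 d; minimum DO ≈ 1.57 mg/L

Mixed DO = (23.2×7.65 + 2.92×2.19)/(23.2+2.92) = 183.9/26.12 = 7.040 mg/L.
Mixed L₀ = (23.2×1.17 + 2.92×155)/(26.12) = 479.7/26.12 = 18.37 mg/L.
Initial deficit D₀ = C_s − DO₀ = 8.25 − 7.040 = 1.210 mg/L.
t_c = (1/0.05300) ln[(0.377/0.324)(1 − 1.210×0.05300/(0.324×18.37))] = 18.87 × ln(1.151) = 2.654 d.
D_c = (0.324/0.377) × 18.37 × e^(−0.324×2.654) = 0.8594 × 18.37 × 0.4232 = 6.680 mg/L.
Minimum DO = 8.25 − 6.680 = 1.570 mg/L.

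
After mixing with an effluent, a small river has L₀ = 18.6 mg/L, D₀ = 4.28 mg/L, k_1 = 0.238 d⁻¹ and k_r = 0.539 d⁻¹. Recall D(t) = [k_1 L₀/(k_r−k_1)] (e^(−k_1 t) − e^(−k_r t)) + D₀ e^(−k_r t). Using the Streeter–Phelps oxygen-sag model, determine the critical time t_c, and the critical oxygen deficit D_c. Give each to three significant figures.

t_c = [1/(k_r−k_1)] ln[(k_r/k_1)(1 − D₀(k_r−k_1)/(k_1 L₀))]
= [1/(0.539−0.238)] ln[(0.539/0.238)(1 − 4.28×0.3010/(0.238×18.6))]
= (1/0.3010) ln[2.265 × 0.7090] = 3.322 × ln(1.606) = 3.322 × 0.4735 = 1.573 d.
L(t_c) = L₀ e^(−k_1 t_c) = 18.6 × 0.6877 = 12.79 mg/L, and at the critical point k_r D_c = k_1 L, so D_c = (0.238/0.539) × 12.79 = 5.648 mg/L.

t_c ≈ 1.57 d; D_c ≈ 5.65 mg/L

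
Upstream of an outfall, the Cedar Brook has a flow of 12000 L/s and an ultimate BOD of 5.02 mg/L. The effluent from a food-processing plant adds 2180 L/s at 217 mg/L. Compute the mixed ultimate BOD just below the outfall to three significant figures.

Flow-weighted mixing: C = (Q_r C_r + Q_w C_w)/(Q_r + Q_w)
= (12000×5.02 + 2180×217)/(12000 + 2180) = 533300/14180 = 37.61 mg/L.

37.6 mg/L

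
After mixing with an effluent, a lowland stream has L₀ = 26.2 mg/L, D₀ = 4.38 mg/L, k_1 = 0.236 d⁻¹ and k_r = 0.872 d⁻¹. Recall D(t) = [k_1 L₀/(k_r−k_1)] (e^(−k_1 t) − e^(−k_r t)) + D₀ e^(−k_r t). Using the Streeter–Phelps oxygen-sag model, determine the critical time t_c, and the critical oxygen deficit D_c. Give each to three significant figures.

t_c ≈ 1.11 d; D_c ≈ 5.45 mg/L

t_c = [1/(k_r−k_1)] ln[(k_r/k_1)(1 − D₀(k_r−k_1)/(k_1 L₀))]
= [1/(0.872−0.236)] ln[(0.872/0.236)(1 − 4.38×0.6360/(0.236×26.2))]
= (1/0.6360) ln[3.695 × 0.5495] = 1.572 × ln(2.030) = 1.572 × 0.7082 = 1.113 d.
D_c = (k_1/k_r) L₀ e^(−k_1 t_c) = (0.236/0.872) × 26.2 × e^(−0.236×1.113) = 0.2706 × 26.2 × 0.7689 = 5.452 mg/L.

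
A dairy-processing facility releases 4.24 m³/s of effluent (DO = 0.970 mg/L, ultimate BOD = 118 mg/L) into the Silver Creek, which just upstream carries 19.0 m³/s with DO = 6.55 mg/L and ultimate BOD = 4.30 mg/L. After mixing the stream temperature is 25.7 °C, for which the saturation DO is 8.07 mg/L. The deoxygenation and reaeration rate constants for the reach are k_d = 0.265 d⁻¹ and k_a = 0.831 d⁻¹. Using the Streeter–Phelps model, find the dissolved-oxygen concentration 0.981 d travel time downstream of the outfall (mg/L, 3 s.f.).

DO ≈ 3.09 mg/L

Mixed DO = (19.0×6.55 + 4.24×0.970)/(19.0+4.24) = 128.6/23.24 = 5.532 mg/L.
Mixed L₀ = (19.0×4.30 + 4.24×118)/(23.24) = 582.0/23.24 = 25.04 mg/L.
Initial deficit D₀ = C_s − DO₀ = 8.07 − 5.532 = 2.538 mg/L.
D(0.981) = [0.265×25.04/(0.831−0.265)](e^(−0.265×0.981) − e^(−0.831×0.981)) + 2.538 e^(−0.831×0.981)
= 11.73 × (0.7711 − 0.4425) + 2.538 × 0.4425 = 4.975 mg/L.
DO = 8.07 − 4.975 = 3.095 mg/L.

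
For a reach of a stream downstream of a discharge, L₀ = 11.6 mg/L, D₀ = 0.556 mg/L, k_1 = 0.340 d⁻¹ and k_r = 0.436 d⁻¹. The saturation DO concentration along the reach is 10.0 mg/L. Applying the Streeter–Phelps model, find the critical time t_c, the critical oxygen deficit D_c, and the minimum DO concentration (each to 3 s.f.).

t_c = [1/(k_r−k_1)] ln[(k_r/k_1)(1 − D₀(k_r−k_1)/(k_1 L₀))]
= [1/(0.436−0.340)] ln[(0.436/0.340)(1 − 0.556×0.09600/(0.340×11.6))]
= (1/0.09600) ln[1.282 × 0.9865] = 10.42 × ln(1.265) = 10.42 × 0.2351 = 2.449 d.
L(t_c) = L₀ e^(−k_1 t_c) = 11.6 × 0.4349 = 5.045 mg/L, and at the critical point k_r D_c = k_1 L, so D_c = (0.340/0.436) × 5.045 = 3.934 mg/L.
Minimum DO = C_s − D_c = 10.0 − 3.934 = 6.066 mg/L.

t_c ≈ 2.45 d; D_c ≈ 3.93 mg/L; min DO ≈ 6.07 mg/L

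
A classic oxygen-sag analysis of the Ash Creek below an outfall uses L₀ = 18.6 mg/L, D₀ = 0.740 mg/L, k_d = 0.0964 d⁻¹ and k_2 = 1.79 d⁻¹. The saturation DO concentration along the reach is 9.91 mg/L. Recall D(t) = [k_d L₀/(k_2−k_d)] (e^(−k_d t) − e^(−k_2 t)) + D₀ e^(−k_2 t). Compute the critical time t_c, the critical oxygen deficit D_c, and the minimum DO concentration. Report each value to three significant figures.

At the critical point dD/dt = 0, so k_d L₀ e^(−k_d t) = k_2 D. Substituting D(t) from the Streeter–Phelps equation and solving for t gives
t_c = ln[(k_2/k_d)(1 − D₀(k_2−k_d)/(k_d L₀))] / (k_2−k_d).
Here k_2−k_d = 1.694 d⁻¹ and 1 − D₀(k_2−k_d)/(k_d L₀) = 1 − 0.740×1.694/(0.0964×18.6) = 0.3010, so
t_c = ln(18.57 × 0.3010) / 1.694 = 1.721 / 1.694 = 1.016 d.
D_c = (k_d/k_2) L₀ e^(−k_d t_c) = (0.0964/1.79) × 18.6 × e^(−0.0964×1.016) = 0.05385 × 18.6 × 0.9067 = 0.9082 mg/L.
Minimum DO = C_s − D_c = 9.91 − 0.9082 = 9.002 mg/L.

t_c ≈ 1.02 d; D_c ≈ 0.908 mg/L; min DO ≈ 9.00 mg/L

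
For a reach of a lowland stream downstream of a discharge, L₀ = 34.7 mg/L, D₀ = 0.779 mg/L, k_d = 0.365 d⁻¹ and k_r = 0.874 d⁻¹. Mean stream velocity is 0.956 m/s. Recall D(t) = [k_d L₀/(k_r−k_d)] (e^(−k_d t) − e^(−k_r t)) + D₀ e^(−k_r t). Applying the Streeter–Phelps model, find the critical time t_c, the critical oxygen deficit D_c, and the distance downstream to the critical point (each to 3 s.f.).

t_c ≈ 1.65 d; D_c ≈ 7.93 mg/L; x_c ≈ 137 km

t_c = [1/(k_r−k_d)] ln[(k_r/k_d)(1 − D₀(k_r−k_d)/(k_d L₀))]
= [1/(0.874−0.365)] ln[(0.874/0.365)(1 − 0.779×0.5090/(0.365×34.7))]
= (1/0.5090) ln[2.395 × 0.9687] = 1.965 × ln(2.320) = 1.965 × 0.8414 = 1.653 d.
D_c = (k_d/k_r) L₀ e^(−k_d t_c) = (0.365/0.874) × 34.7 × e^(−0.365×1.653) = 0.4176 × 34.7 × 0.5470 = 7.927 mg/L.
x_c = v t_c = 0.956 m/s × 1.653 d × 86400 s/d = 136500 m ≈ 137 km.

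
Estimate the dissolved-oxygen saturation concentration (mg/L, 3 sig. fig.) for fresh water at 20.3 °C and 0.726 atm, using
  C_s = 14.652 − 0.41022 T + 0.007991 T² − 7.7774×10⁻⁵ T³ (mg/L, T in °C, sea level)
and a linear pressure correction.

C_s ≈ 6.51 mg/L

At sea level: C_s = 14.652 − 0.41022×20.3 + 0.007991×20.3² − 7.7774×10⁻⁵×20.3³ = 8.967 mg/L.
Pressure correction: C_s' = 8.967 × 0.726 = 6.510 mg/L.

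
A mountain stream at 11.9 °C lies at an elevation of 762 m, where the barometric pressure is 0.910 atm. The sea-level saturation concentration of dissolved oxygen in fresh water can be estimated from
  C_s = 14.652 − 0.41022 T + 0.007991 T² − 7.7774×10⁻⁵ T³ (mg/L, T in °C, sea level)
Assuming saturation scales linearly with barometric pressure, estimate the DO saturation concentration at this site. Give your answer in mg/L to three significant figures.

At sea level: C_s = 14.652 − 0.41022×11.9 + 0.007991×11.9² − 7.7774×10⁻⁵×11.9³ = 10.77 mg/L.
Pressure correction: C_s' = 10.77 × 0.910 = 9.802 mg/L.

C_s ≈ 9.80 mg/L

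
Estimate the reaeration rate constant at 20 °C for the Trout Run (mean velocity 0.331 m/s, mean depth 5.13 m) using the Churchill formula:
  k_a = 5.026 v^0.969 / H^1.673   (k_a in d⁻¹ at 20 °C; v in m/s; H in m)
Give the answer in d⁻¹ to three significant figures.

k_a = 5.026 × 0.331^0.969 / 5.13^1.673 = 5.026 × 0.3425 / 15.42 = 0.1117 d⁻¹.

k_a ≈ 0.112 d⁻¹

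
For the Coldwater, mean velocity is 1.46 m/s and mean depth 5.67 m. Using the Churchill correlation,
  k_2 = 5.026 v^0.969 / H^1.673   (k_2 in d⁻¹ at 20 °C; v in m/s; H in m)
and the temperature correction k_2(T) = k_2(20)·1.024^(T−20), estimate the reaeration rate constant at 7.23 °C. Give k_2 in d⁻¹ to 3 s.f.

k_2 ≈ 0.294 d⁻¹

k_2(20) = 5.026 × 1.46^0.969 / 5.67^1.673 = 5.026 × 1.443 / 18.23 = 0.3979 d⁻¹.
k_2(7.23) = 0.3979 × 1.024^(7.23−20) = 0.3979 × 0.7387 = 0.2939 d⁻¹.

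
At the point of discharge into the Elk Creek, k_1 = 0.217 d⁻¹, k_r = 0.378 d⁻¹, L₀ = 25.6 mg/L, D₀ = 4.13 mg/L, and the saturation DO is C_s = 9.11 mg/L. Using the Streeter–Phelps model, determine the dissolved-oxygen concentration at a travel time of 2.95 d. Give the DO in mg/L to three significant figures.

DO ≈ 0.878 mg/L

k_1 L₀/(k_r−k_1) = 0.217×25.6/(0.378−0.217) = 5.555/0.1610 = 34.50 mg/L.
e^(−k_1 t) = e^(−0.217×2.950) = 0.5272; e^(−k_r t) = e^(−0.378×2.950) = 0.3279.
D = 34.50 × (0.5272 − 0.3279) + 4.13 × 0.3279 = 6.878 + 1.354 = 8.232 mg/L.
DO = C_s − D = 9.11 − 8.232 = 0.8781 mg/L.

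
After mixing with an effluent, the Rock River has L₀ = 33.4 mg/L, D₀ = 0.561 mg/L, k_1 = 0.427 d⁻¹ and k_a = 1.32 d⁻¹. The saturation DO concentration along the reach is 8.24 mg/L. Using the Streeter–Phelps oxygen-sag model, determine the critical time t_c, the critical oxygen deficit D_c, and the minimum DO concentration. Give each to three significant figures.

t_c = [1/(k_a−k_1)] ln[(k_a/k_1)(1 − D₀(k_a−k_1)/(k_1 L₀))]
= [1/(1.32−0.427)] ln[(1.32/0.427)(1 − 0.561×0.8930/(0.427×33.4))]
= (1/0.8930) ln[3.091 × 0.9649] = 1.120 × ln(2.983) = 1.120 × 1.093 = 1.224 d.
D_c = (k_1/k_a) L₀ e^(−k_1 t_c) = (0.427/1.32) × 33.4 × e^(−0.427×1.224) = 0.3235 × 33.4 × 0.5930 = 6.407 mg/L.
Minimum DO = C_s − D_c = 8.24 − 6.407 = 1.833 mg/L.

t_c ≈ 1.22 d; D_c ≈ 6.41 mg/L; min DO ≈ 1.83 mg/L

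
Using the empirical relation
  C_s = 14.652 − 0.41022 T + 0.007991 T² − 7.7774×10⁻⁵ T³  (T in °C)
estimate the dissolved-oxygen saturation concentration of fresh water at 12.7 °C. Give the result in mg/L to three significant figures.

C_s = 14.652 − 0.41022×12.7 + 0.007991×12.7² − 7.7774×10⁻⁵×12.7³ = 10.57 mg/L.

C_s ≈ 10.6 mg/L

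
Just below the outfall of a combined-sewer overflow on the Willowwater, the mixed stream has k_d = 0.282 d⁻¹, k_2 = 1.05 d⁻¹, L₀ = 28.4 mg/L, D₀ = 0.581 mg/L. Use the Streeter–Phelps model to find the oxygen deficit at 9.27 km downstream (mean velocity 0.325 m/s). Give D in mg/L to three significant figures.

Travel time t = x/v = 9.27 km / (0.325 m/s) = 9270 m / 0.325 m/s = 28520 s = 0.3301 d.
k_d L₀/(k_2−k_d) = 0.282×28.4/(1.05−0.282) = 8.009/0.7680 = 10.43 mg/L.
e^(−k_d t) = e^(−0.282×0.3301) = 0.9111; e^(−k_2 t) = e^(−1.05×0.3301) = 0.7071.
D = 10.43 × (0.9111 − 0.7071) + 0.581 × 0.7071 = 2.128 + 0.4108 = 2.539 mg/L.

D ≈ 2.54 mg/L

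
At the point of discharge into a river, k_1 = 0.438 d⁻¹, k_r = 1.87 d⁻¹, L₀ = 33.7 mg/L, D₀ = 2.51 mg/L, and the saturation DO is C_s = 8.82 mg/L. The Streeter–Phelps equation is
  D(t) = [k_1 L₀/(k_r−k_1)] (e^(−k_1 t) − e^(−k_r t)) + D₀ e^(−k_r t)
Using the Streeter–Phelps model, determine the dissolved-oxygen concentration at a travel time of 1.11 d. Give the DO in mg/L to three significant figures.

DO ≈ 3.46 mg/L

k_1 L₀/(k_r−k_1) = 0.438×33.7/(1.87−0.438) = 14.76/1.432 = 10.31 mg/L.
e^(−k_1 t) = e^(−0.438×1.110) = 0.6150; e^(−k_r t) = e^(−1.87×1.110) = 0.1255.
D = 10.31 × (0.6150 − 0.1255) + 2.51 × 0.1255 = 5.046 + 0.3149 = 5.361 mg/L.
DO = C_s − D = 8.82 − 5.361 = 3.459 mg/L.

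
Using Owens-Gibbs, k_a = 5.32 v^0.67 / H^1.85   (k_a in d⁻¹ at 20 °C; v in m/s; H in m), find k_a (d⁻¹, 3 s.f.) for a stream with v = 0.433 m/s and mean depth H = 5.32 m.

k_a ≈ 0.138 d⁻¹

k_a = 5.32 × 0.433^0.67 / 5.32^1.85 = 5.32 × 0.5708 / 22.03 = 0.1379 d⁻¹.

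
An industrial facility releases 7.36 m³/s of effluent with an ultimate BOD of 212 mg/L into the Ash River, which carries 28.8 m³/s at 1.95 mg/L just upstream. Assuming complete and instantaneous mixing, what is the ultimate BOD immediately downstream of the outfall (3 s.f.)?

44.7 mg/L

Flow-weighted mixing: C = (Q_r C_r + Q_w C_w)/(Q_r + Q_w)
= (28.8×1.95 + 7.36×212)/(28.8 + 7.36) = 1616/36.16 = 44.70 mg/L.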